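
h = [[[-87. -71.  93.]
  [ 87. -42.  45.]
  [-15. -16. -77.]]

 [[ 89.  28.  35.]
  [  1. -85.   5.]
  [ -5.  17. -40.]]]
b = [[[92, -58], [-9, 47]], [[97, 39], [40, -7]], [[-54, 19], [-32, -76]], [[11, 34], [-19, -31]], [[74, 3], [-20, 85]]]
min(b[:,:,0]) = -54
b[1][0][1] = 39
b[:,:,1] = [[-58, 47], [39, -7], [19, -76], [34, -31], [3, 85]]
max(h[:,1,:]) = 87.0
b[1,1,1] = -7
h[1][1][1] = -85.0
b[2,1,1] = -76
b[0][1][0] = -9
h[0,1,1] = -42.0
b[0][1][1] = 47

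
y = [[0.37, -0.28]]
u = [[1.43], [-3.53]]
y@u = [[1.52]]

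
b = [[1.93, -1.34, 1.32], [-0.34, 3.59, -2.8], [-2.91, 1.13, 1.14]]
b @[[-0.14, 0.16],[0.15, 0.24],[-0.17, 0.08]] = [[-0.7, 0.09], [1.06, 0.58], [0.38, -0.1]]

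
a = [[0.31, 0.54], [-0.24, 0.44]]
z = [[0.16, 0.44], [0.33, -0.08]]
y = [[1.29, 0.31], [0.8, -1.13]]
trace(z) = 0.08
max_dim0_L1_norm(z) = 0.52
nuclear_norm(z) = 0.81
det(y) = -1.71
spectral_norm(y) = 1.59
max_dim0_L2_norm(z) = 0.45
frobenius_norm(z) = 0.58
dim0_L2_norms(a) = [0.39, 0.7]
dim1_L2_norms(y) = [1.33, 1.38]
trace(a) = 0.75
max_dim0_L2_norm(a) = 0.7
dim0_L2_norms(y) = [1.52, 1.17]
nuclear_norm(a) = 1.08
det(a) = 0.27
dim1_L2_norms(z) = [0.47, 0.34]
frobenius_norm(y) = 1.92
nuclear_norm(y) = 2.66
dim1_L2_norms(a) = [0.62, 0.5]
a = y @ z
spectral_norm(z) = 0.47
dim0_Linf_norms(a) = [0.31, 0.54]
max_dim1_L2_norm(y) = 1.38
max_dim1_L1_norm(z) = 0.6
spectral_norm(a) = 0.70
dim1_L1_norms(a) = [0.85, 0.68]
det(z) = -0.16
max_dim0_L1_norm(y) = 2.09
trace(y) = 0.16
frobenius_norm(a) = 0.80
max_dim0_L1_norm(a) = 0.98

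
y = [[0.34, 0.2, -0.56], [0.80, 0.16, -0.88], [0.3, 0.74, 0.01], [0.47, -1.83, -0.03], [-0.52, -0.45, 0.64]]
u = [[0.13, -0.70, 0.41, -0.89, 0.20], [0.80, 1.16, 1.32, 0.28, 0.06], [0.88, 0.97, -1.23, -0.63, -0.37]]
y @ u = [[-0.29, -0.55, 1.09, 0.11, 0.29], [-0.54, -1.23, 1.62, -0.11, 0.50], [0.64, 0.66, 1.09, -0.07, 0.10], [-1.43, -2.48, -2.19, -0.91, -0.0], [0.14, 0.46, -1.59, -0.07, -0.37]]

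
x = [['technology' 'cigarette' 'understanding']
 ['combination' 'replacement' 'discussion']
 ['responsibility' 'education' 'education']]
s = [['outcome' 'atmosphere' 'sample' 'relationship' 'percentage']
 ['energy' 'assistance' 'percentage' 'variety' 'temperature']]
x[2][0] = 'responsibility'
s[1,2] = 'percentage'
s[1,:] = ['energy', 'assistance', 'percentage', 'variety', 'temperature']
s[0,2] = 'sample'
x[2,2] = 'education'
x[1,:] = ['combination', 'replacement', 'discussion']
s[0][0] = 'outcome'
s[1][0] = 'energy'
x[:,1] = ['cigarette', 'replacement', 'education']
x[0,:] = ['technology', 'cigarette', 'understanding']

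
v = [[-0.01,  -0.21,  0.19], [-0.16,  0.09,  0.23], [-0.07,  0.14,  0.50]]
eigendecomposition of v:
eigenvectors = [[0.83,0.82,0.16], [0.56,-0.43,0.4], [-0.03,0.38,0.90]]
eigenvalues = [-0.16, 0.19, 0.55]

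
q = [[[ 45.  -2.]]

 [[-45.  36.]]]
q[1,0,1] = 36.0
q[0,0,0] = 45.0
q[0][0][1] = -2.0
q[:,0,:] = [[45.0, -2.0], [-45.0, 36.0]]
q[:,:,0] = [[45.0], [-45.0]]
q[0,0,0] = 45.0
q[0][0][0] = 45.0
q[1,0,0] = -45.0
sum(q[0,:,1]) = -2.0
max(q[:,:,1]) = 36.0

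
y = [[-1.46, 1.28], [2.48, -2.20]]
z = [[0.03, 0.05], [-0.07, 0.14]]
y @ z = [[-0.13, 0.11], [0.23, -0.18]]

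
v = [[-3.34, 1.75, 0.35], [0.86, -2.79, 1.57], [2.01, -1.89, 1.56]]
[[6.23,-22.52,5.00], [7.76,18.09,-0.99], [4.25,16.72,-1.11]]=v @ [[-2.08, 3.49, -0.84], [-1.20, -6.00, 0.95], [3.95, -1.05, 1.52]]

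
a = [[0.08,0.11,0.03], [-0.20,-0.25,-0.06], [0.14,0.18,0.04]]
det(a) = -0.00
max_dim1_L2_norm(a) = 0.33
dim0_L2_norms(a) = [0.26, 0.33, 0.08]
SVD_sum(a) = [[0.08,0.11,0.03], [-0.2,-0.25,-0.06], [0.14,0.18,0.04]] + [[-0.0, 0.00, 0.0], [-0.0, 0.00, 0.00], [0.0, -0.0, -0.0]] + [[0.0, -0.0, 0.0], [-0.0, 0.0, -0.0], [-0.0, 0.00, -0.0]]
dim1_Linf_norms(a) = [0.11, 0.25, 0.18]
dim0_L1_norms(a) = [0.42, 0.54, 0.13]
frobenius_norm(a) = 0.42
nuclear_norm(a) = 0.43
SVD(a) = [[-0.33, -0.94, -0.08], [0.77, -0.31, 0.56], [-0.55, 0.12, 0.83]] @ diag([0.4231291581496832, 0.007120299967473015, 0.003319164339652238]) @ [[-0.61, -0.77, -0.18], [0.68, -0.39, -0.62], [-0.41, 0.50, -0.76]]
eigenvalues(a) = [(-0.12+0j), (-0.01+0.01j), (-0.01-0.01j)]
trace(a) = -0.13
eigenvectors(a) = [[0.34+0.00j, 0.36-0.25j, 0.36+0.25j], [-0.75+0.00j, -0.47+0.22j, (-0.47-0.22j)], [0.57+0.00j, 0.73+0.00j, 0.73-0.00j]]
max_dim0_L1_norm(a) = 0.54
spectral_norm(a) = 0.42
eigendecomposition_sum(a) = [[(0.1-0j), 0.12-0.00j, 0.03-0.00j],  [(-0.22+0j), -0.26+0.00j, -0.06+0.00j],  [0.17-0.00j, 0.20-0.00j, 0.04-0.00j]] + [[(-0.01+0j),(-0+0j),0j], [0.01+0.00j,0.00-0.00j,(-0-0.01j)], [-0.01-0.01j,-0.01+0.00j,-0.00+0.01j]] + [[(-0.01-0j), -0.00-0.00j, -0j], [0.01-0.00j, 0j, -0.00+0.01j], [(-0.01+0.01j), -0.01-0.00j, -0.00-0.01j]]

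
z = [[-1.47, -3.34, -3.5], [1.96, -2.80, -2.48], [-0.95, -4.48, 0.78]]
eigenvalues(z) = [(3.43+0j), (-3.46+2.15j), (-3.46-2.15j)]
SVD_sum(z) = [[-0.35, -4.13, -2.19],[-0.26, -3.06, -1.63],[-0.27, -3.21, -1.71]] + [[0.37, 0.4, -0.8], [0.64, 0.68, -1.38], [-1.09, -1.16, 2.35]] + [[-1.49, 0.39, -0.50], [1.58, -0.42, 0.53], [0.42, -0.11, 0.14]]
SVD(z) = [[-0.68, -0.28, -0.68], [-0.51, -0.49, 0.71], [-0.53, 0.83, 0.19]] @ diag([6.886481820092402, 3.4311948051328423, 2.4048015200357495]) @ [[0.07,0.88,0.47], [-0.39,-0.41,0.83], [0.92,-0.24,0.31]]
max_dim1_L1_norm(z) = 8.31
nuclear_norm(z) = 12.72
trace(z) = -3.49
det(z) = 56.82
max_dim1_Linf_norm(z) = 4.48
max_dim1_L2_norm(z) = 5.06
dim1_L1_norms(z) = [8.31, 7.24, 6.21]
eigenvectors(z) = [[(0.31+0j), 0.83+0.00j, (0.83-0j)], [(0.43+0j), 0.10-0.35j, 0.10+0.35j], [-0.85+0.00j, 0.38-0.18j, 0.38+0.18j]]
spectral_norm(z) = 6.89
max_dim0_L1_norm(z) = 10.62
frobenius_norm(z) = 8.06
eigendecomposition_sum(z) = [[(0.35+0j), 0.45+0.00j, (-0.89+0j)],[0.50+0.00j, (0.63+0j), -1.25+0.00j],[(-0.97+0j), -1.24-0.00j, (2.44+0j)]] + [[-0.91+1.99j, (-1.9-3.55j), -1.31-1.10j], [0.73+0.62j, (-1.72+0.38j), -0.61+0.42j], [0.01+1.10j, -1.62-1.22j, (-0.83-0.22j)]] + [[(-0.91-1.99j), -1.90+3.55j, (-1.31+1.1j)], [(0.73-0.62j), -1.72-0.38j, -0.61-0.42j], [(0.01-1.1j), -1.62+1.22j, -0.83+0.22j]]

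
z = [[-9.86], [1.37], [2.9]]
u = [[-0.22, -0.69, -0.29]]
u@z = [[0.38]]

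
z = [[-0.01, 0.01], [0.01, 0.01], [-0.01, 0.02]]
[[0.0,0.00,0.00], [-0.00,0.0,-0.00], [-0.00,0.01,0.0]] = z@[[-0.17, -0.03, -0.30], [-0.12, 0.27, 0.10]]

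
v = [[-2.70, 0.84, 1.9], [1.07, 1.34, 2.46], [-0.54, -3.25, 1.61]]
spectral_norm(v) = 3.83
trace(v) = 0.25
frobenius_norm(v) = 5.83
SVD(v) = [[-0.62, -0.55, -0.56], [-0.19, -0.58, 0.79], [-0.76, 0.6, 0.26]] @ diag([3.83005020129108, 3.569941186697785, 2.5749049262271724]) @ [[0.49,  0.44,  -0.75], [0.15,  -0.89,  -0.43], [0.86,  -0.1,  0.51]]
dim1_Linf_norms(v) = [2.7, 2.46, 3.25]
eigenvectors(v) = [[0.97+0.00j,(-0.15+0.23j),(-0.15-0.23j)], [(-0.22+0j),0.02+0.64j,0.02-0.64j], [(-0.04+0j),-0.72+0.00j,(-0.72-0j)]]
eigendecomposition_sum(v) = [[-2.72+0.00j, (0.98-0j), (0.6+0j)], [(0.61-0j), (-0.22+0j), -0.13-0.00j], [0.11-0.00j, (-0.04+0j), (-0.02-0j)]] + [[(0.01+0.16j),  -0.07+0.68j,  (0.65+0.05j)], [0.23+0.28j,  (0.78+1.39j),  1.30-0.77j], [-0.33+0.25j,  -1.60+0.82j,  0.82+1.50j]] + [[0.01-0.16j, -0.07-0.68j, (0.65-0.05j)], [(0.23-0.28j), 0.78-1.39j, 1.30+0.77j], [(-0.33-0.25j), (-1.6-0.82j), 0.82-1.50j]]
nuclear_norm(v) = 9.97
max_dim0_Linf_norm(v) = 3.25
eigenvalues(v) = [(-2.97+0j), (1.61+3.05j), (1.61-3.05j)]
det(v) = -35.21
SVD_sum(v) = [[-1.18, -1.05, 1.79], [-0.36, -0.32, 0.54], [-1.43, -1.28, 2.18]] + [[-0.30, 1.76, 0.84],[-0.32, 1.85, 0.88],[0.32, -1.9, -0.91]] + [[-1.22, 0.14, -0.72], [1.74, -0.19, 1.03], [0.57, -0.06, 0.34]]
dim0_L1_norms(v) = [4.31, 5.43, 5.97]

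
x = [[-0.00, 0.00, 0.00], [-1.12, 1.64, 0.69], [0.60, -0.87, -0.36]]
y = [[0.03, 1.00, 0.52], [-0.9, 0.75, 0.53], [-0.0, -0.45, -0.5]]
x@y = [[0.00, 0.00, 0.0], [-1.51, -0.2, -0.06], [0.80, 0.11, 0.03]]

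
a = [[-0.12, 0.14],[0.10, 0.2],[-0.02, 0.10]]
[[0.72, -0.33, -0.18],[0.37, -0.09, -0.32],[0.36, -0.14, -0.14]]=a @ [[-2.43, 1.41, -0.22], [3.08, -1.15, -1.49]]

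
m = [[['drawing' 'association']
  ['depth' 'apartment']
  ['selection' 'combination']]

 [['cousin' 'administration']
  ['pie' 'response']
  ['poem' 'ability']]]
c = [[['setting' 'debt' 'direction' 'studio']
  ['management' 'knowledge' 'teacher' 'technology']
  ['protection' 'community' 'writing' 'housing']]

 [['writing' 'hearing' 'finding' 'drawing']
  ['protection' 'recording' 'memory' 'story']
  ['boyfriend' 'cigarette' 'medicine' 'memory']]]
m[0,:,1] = ['association', 'apartment', 'combination']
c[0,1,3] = 'technology'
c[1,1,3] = 'story'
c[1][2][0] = 'boyfriend'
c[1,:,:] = [['writing', 'hearing', 'finding', 'drawing'], ['protection', 'recording', 'memory', 'story'], ['boyfriend', 'cigarette', 'medicine', 'memory']]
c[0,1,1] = 'knowledge'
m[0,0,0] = 'drawing'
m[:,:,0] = [['drawing', 'depth', 'selection'], ['cousin', 'pie', 'poem']]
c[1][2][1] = 'cigarette'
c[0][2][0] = 'protection'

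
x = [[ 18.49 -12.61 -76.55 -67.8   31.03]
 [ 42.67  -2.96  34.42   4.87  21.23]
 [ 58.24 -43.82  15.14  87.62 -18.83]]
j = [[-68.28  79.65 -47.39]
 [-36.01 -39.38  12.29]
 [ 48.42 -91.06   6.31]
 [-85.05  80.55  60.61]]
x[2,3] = 87.62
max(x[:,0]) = 58.24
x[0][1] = -12.61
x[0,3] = -67.8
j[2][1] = -91.06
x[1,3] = 4.87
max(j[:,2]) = 60.61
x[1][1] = -2.96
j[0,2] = -47.39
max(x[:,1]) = -2.96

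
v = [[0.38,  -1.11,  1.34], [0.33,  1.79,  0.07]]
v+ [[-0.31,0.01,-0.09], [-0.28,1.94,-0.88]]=[[0.07, -1.1, 1.25], [0.05, 3.73, -0.81]]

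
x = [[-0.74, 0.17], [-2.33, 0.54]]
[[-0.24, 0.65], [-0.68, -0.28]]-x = [[0.5,0.48], [1.65,-0.82]]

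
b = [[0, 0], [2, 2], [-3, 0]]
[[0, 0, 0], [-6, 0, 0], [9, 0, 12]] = b @ [[-3, 0, -4], [0, 0, 4]]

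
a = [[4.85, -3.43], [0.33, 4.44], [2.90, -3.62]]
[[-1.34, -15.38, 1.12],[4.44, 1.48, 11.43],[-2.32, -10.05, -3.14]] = a @ [[0.41, -2.79, 1.95], [0.97, 0.54, 2.43]]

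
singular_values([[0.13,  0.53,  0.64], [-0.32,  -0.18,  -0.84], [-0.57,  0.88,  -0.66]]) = [1.41, 1.05, 0.01]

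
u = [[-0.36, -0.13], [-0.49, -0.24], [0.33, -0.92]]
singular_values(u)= [0.98, 0.66]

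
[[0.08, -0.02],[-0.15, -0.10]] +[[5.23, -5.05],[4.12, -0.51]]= [[5.31, -5.07],[3.97, -0.61]]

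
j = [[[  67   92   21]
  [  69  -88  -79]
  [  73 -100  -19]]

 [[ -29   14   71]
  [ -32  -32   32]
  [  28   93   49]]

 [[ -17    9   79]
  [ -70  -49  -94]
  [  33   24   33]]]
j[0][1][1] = -88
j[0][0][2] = 21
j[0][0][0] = 67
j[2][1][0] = -70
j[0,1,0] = 69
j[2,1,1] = -49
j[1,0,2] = 71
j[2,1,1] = -49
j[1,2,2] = 49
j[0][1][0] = 69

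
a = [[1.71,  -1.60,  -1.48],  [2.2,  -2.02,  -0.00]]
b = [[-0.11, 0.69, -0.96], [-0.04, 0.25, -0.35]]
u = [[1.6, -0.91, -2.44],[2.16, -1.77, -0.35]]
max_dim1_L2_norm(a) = 2.99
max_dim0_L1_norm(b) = 1.31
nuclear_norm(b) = 1.26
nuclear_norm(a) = 5.04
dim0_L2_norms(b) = [0.12, 0.73, 1.02]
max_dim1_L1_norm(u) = 4.95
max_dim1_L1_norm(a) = 4.79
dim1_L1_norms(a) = [4.79, 4.22]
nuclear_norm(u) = 5.45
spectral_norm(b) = 1.26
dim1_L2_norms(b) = [1.19, 0.43]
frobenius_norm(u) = 4.15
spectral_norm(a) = 3.91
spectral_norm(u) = 3.82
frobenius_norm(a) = 4.07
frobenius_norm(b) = 1.26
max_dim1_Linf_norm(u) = 2.44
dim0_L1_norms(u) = [3.76, 2.68, 2.79]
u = a + b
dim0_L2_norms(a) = [2.79, 2.58, 1.48]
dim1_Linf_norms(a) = [1.71, 2.2]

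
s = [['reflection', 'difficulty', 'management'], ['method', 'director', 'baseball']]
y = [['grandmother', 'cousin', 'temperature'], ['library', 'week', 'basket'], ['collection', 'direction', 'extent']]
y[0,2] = 'temperature'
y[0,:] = ['grandmother', 'cousin', 'temperature']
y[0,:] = ['grandmother', 'cousin', 'temperature']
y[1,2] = 'basket'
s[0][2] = 'management'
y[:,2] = ['temperature', 'basket', 'extent']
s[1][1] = 'director'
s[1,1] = 'director'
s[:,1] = ['difficulty', 'director']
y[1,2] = 'basket'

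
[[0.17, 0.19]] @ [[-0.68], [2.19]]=[[0.30]]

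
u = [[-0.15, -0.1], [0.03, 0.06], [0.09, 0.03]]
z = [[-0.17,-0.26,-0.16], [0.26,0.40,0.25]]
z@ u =[[0.00, -0.00], [-0.0, 0.01]]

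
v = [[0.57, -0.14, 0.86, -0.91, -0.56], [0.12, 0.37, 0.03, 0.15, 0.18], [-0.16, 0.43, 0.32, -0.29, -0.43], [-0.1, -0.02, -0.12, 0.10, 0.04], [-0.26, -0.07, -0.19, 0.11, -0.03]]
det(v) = -0.00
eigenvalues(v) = [0.93, 0.29, 0.12, -0.03, 0.01]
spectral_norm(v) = 1.60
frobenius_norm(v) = 1.78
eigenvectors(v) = [[0.94, 0.76, -0.64, -0.4, -0.48], [0.07, -0.06, -0.1, -0.21, 0.0], [0.08, -0.56, 0.66, 0.76, 0.23], [-0.14, -0.1, 0.09, 0.26, -0.5], [-0.29, -0.3, 0.38, 0.38, 0.69]]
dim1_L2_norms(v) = [1.49, 0.46, 0.76, 0.19, 0.35]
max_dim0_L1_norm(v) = 1.56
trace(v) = 1.33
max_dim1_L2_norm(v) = 1.49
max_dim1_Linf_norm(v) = 0.91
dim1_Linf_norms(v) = [0.91, 0.37, 0.43, 0.12, 0.26]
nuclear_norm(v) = 2.71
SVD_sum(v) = [[0.49, -0.01, 0.87, -0.9, -0.62], [-0.04, 0.00, -0.07, 0.07, 0.05], [0.16, -0.00, 0.29, -0.30, -0.20], [-0.06, 0.00, -0.11, 0.11, 0.08], [-0.08, 0.0, -0.15, 0.15, 0.1]] + [[0.07, -0.14, -0.02, -0.01, 0.05],[-0.09, 0.2, 0.02, 0.01, -0.06],[-0.24, 0.49, 0.06, 0.03, -0.16],[-0.0, 0.01, 0.0, 0.0, -0.0],[-0.02, 0.04, 0.0, 0.00, -0.01]] + [[0.01,  0.01,  0.0,  0.0,  0.01], [0.25,  0.17,  0.07,  0.07,  0.20], [-0.08,  -0.06,  -0.02,  -0.02,  -0.07], [-0.04,  -0.03,  -0.01,  -0.01,  -0.03], [-0.16,  -0.11,  -0.05,  -0.04,  -0.12]] + [[0.0, 0.00, -0.0, 0.00, -0.00], [-0.0, -0.0, 0.00, -0.0, 0.00], [0.00, 0.0, -0.00, 0.0, -0.0], [0.00, 0.0, -0.0, 0.0, -0.0], [-0.0, -0.0, 0.00, -0.0, 0.0]] + [[0.00, 0.0, -0.0, -0.0, 0.00],[0.0, 0.00, -0.0, -0.00, 0.00],[-0.0, -0.0, 0.0, 0.00, -0.0],[0.00, 0.0, -0.0, -0.00, 0.0],[0.0, 0.0, -0.0, -0.00, 0.00]]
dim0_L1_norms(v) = [1.21, 1.03, 1.52, 1.56, 1.24]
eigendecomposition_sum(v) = [[0.47, 0.79, 1.05, -0.82, -0.63], [0.04, 0.06, 0.08, -0.07, -0.05], [0.04, 0.06, 0.08, -0.07, -0.05], [-0.07, -0.12, -0.16, 0.12, 0.09], [-0.15, -0.24, -0.32, 0.25, 0.19]] + [[-0.24, -1.88, 0.08, -0.89, -0.83], [0.02, 0.14, -0.01, 0.07, 0.06], [0.18, 1.39, -0.06, 0.66, 0.61], [0.03, 0.25, -0.01, 0.12, 0.11], [0.10, 0.75, -0.03, 0.36, 0.33]] + [[0.32, 0.92, -0.26, 0.75, 0.85], [0.05, 0.15, -0.04, 0.12, 0.14], [-0.33, -0.95, 0.27, -0.77, -0.88], [-0.04, -0.13, 0.04, -0.11, -0.12], [-0.19, -0.55, 0.15, -0.45, -0.51]] + [[0.03, 0.04, -0.01, 0.06, 0.06],[0.01, 0.02, -0.01, 0.03, 0.03],[-0.05, -0.07, 0.03, -0.11, -0.12],[-0.02, -0.02, 0.01, -0.04, -0.04],[-0.02, -0.04, 0.01, -0.05, -0.06]] + [[-0.00, -0.00, 0.00, -0.0, -0.01], [0.0, 0.0, -0.0, 0.00, 0.00], [0.00, 0.00, -0.00, 0.0, 0.0], [-0.0, -0.0, 0.00, -0.00, -0.01], [0.00, 0.0, -0.00, 0.0, 0.01]]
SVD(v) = [[-0.93, -0.26, -0.05, -0.01, 0.26], [0.07, 0.36, -0.81, 0.09, 0.46], [-0.31, 0.9, 0.27, -0.06, -0.17], [0.11, 0.01, 0.13, -0.91, 0.38], [0.16, 0.07, 0.51, 0.41, 0.74]] @ diag([1.5956217844627338, 0.6387678898693533, 0.46769920703897044, 0.004385055052117594, 0.002219650225995843]) @ [[-0.33, 0.01, -0.59, 0.61, 0.42], [-0.41, 0.86, 0.10, 0.05, -0.28], [-0.67, -0.46, -0.19, -0.19, -0.52], [-0.52, -0.09, 0.51, -0.23, 0.64], [0.03, 0.21, -0.59, -0.73, 0.26]]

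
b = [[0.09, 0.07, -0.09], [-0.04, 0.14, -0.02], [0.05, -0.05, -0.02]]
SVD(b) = [[-0.61,0.74,-0.28], [-0.77,-0.47,0.44], [0.2,0.49,0.85]] @ diag([0.17379333348970946, 0.13377323275589026, 0.0007742303100962729]) @ [[-0.08, -0.92, 0.38],  [0.82, -0.28, -0.50],  [-0.57, -0.27, -0.78]]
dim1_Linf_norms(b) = [0.09, 0.14, 0.05]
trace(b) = 0.21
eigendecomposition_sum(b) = [[(0.04+0.07j), 0.04-0.11j, -0.04-0.01j], [(-0.02+0.05j), 0.07-0.03j, (-0.01-0.03j)], [(0.02-0j), -0.02-0.02j, (-0.01+0.01j)]] + [[(0.04-0.07j), (0.04+0.11j), (-0.04+0.01j)], [-0.02-0.05j, 0.07+0.03j, (-0.01+0.03j)], [0.02+0.00j, (-0.02+0.02j), -0.01-0.01j]] + [[0.00-0.00j,-0.00+0.00j,-0.00+0.00j], [0.00-0.00j,(-0+0j),-0.00+0.00j], [-0j,-0.00+0.00j,(-0+0j)]]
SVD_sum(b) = [[0.01, 0.1, -0.04],[0.01, 0.12, -0.05],[-0.00, -0.03, 0.01]] + [[0.08, -0.03, -0.05], [-0.05, 0.02, 0.03], [0.05, -0.02, -0.03]] + [[0.00,0.00,0.0], [-0.0,-0.00,-0.00], [-0.0,-0.0,-0.00]]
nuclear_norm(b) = 0.31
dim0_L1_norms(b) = [0.18, 0.26, 0.13]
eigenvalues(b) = [(0.11+0.06j), (0.11-0.06j), (-0+0j)]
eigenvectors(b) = [[(0.82+0j),(0.82-0j),(0.56+0j)],[0.32+0.41j,(0.32-0.41j),(0.27+0j)],[0.10-0.21j,0.10+0.21j,0.78+0.00j]]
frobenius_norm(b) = 0.22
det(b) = -0.00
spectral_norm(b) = 0.17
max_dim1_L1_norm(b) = 0.25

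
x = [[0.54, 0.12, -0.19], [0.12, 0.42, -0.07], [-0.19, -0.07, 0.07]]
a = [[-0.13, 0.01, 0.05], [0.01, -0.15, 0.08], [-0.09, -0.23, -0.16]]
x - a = [[0.67,0.11,-0.24],[0.11,0.57,-0.15],[-0.10,0.16,0.23]]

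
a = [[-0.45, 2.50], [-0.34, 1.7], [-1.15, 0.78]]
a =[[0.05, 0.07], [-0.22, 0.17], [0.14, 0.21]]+[[-0.50, 2.43], [-0.12, 1.53], [-1.29, 0.57]]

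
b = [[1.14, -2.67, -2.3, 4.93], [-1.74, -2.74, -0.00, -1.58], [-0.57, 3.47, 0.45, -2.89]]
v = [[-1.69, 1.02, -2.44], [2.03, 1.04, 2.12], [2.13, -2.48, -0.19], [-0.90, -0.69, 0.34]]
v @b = [[-2.31, -6.75, 2.79, -2.89],[-0.70, -0.91, -3.71, 2.24],[6.85, 0.45, -4.98, 14.97],[-0.02, 5.47, 2.22, -4.33]]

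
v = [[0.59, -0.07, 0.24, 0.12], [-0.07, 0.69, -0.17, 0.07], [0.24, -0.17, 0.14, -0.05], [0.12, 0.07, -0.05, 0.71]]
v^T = [[0.59,-0.07,0.24,0.12], [-0.07,0.69,-0.17,0.07], [0.24,-0.17,0.14,-0.05], [0.12,0.07,-0.05,0.71]]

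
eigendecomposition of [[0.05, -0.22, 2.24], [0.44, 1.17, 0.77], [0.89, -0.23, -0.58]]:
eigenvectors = [[0.79+0.00j, -0.03-0.50j, (-0.03+0.5j)], [(0.04+0j), (-0.82+0j), (-0.82-0j)], [-0.61+0.00j, (0.02-0.26j), 0.02+0.26j]]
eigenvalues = [(-1.71+0j), (1.17+0.51j), (1.17-0.51j)]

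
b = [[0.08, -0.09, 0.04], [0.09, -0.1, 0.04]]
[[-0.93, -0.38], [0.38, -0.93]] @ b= [[-0.11, 0.12, -0.05], [-0.05, 0.06, -0.02]]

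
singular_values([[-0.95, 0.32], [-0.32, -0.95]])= [1.0, 1.0]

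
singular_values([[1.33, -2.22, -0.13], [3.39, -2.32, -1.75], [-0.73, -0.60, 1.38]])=[5.06, 1.94, 0.24]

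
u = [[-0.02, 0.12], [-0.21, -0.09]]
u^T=[[-0.02, -0.21],[0.12, -0.09]]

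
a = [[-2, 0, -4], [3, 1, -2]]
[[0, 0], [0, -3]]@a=[[0, 0, 0], [-9, -3, 6]]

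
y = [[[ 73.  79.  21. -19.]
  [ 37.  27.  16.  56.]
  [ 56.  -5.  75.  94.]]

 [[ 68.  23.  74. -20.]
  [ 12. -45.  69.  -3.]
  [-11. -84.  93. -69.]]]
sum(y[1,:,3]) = -92.0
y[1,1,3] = -3.0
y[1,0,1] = 23.0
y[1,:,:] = [[68.0, 23.0, 74.0, -20.0], [12.0, -45.0, 69.0, -3.0], [-11.0, -84.0, 93.0, -69.0]]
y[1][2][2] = 93.0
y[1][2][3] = -69.0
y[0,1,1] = 27.0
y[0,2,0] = 56.0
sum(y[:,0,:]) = 299.0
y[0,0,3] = -19.0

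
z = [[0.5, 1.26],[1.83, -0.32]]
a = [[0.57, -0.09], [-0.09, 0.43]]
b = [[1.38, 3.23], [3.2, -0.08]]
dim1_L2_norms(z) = [1.36, 1.86]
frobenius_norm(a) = 0.73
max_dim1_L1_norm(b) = 4.61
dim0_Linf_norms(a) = [0.57, 0.43]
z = b @ a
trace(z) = 0.18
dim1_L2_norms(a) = [0.58, 0.44]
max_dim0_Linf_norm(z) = 1.83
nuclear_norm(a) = 1.00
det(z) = -2.47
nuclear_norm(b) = 6.59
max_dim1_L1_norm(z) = 2.15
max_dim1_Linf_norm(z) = 1.83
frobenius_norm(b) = 4.75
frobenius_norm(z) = 2.30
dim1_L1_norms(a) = [0.66, 0.52]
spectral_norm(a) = 0.61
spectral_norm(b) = 3.95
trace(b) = 1.30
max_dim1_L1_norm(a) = 0.66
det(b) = -10.45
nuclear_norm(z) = 3.20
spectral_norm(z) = 1.90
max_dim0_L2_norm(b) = 3.48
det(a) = 0.24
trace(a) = 1.00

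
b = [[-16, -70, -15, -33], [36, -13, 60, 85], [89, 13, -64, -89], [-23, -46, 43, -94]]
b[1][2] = 60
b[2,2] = -64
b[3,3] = -94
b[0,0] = -16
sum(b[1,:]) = 168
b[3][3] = -94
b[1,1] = -13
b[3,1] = -46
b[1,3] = 85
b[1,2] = 60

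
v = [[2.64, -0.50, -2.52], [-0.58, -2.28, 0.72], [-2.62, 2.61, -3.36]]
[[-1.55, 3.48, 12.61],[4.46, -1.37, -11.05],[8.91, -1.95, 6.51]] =v @ [[-2.78,1.2,3.45], [-1.86,0.24,3.32], [-1.93,-0.17,-2.05]]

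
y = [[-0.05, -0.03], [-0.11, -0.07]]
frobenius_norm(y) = 0.14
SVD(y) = [[-0.41, -0.91], [-0.91, 0.41]] @ diag([0.14282170362793456, 0.0014003473906250145]) @ [[0.85,0.53], [0.53,-0.85]]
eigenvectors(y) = [[0.53, 0.40], [-0.85, 0.92]]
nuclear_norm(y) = 0.14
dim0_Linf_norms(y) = [0.11, 0.07]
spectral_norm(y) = 0.14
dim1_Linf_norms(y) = [0.05, 0.11]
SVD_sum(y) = [[-0.05, -0.03], [-0.11, -0.07]] + [[-0.0, 0.00], [0.00, -0.0]]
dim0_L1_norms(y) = [0.16, 0.1]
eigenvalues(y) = [-0.0, -0.12]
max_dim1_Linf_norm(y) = 0.11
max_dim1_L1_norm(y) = 0.18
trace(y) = -0.12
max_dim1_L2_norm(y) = 0.13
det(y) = 0.00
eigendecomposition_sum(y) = [[-0.00,0.00], [0.0,-0.00]] + [[-0.05, -0.03],[-0.11, -0.07]]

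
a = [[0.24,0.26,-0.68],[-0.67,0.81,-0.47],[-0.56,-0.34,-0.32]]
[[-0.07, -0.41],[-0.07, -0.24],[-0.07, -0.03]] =a@[[0.04, -0.15], [0.02, -0.14], [0.13, 0.49]]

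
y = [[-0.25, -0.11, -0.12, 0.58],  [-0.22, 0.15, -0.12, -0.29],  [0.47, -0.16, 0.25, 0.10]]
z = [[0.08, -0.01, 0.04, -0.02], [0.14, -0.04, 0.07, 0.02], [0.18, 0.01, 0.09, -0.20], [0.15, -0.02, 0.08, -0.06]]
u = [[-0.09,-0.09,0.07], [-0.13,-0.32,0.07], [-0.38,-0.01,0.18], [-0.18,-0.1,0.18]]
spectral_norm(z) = 0.36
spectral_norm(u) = 0.56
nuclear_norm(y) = 1.35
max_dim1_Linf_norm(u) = 0.38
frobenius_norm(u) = 0.63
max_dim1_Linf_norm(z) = 0.2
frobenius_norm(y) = 0.96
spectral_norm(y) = 0.69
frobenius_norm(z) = 0.39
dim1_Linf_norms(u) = [0.09, 0.32, 0.38, 0.18]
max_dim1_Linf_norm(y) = 0.58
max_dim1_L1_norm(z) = 0.48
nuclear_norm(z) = 0.50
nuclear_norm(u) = 0.92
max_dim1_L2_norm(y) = 0.65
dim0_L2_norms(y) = [0.58, 0.25, 0.3, 0.66]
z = u @ y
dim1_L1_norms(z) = [0.15, 0.27, 0.48, 0.31]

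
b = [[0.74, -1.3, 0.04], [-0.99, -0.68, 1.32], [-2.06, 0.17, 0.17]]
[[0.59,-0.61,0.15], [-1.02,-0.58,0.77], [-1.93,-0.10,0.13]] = b @ [[0.94,0.08,-0.03], [0.08,0.51,-0.12], [-0.03,-0.12,0.5]]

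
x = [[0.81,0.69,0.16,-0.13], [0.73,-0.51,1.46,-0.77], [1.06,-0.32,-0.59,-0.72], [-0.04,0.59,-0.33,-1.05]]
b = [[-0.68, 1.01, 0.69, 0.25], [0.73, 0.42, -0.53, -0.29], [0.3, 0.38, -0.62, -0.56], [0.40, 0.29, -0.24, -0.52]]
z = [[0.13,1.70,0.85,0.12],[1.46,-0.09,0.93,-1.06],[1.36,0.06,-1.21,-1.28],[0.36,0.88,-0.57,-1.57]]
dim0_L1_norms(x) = [2.64, 2.11, 2.54, 2.67]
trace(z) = -2.74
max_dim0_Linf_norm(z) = 1.7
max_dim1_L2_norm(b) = 1.42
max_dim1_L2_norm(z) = 2.23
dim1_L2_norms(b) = [1.42, 1.04, 0.97, 0.76]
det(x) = -2.83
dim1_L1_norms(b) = [2.63, 1.97, 1.86, 1.45]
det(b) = -0.18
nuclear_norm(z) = 7.36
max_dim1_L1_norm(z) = 3.91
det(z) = -6.66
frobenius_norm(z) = 4.05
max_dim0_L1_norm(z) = 4.03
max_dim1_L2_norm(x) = 1.88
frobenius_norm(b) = 2.14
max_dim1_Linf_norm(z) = 1.7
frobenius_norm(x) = 2.89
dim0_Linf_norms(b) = [0.73, 1.01, 0.69, 0.56]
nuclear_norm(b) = 3.53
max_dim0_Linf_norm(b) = 1.01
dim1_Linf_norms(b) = [1.01, 0.73, 0.62, 0.52]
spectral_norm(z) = 3.02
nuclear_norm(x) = 5.48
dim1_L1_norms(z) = [2.8, 3.54, 3.91, 3.38]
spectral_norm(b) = 1.71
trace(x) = -1.34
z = b + x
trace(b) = -1.40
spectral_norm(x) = 2.01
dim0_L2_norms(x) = [1.52, 1.09, 1.62, 1.49]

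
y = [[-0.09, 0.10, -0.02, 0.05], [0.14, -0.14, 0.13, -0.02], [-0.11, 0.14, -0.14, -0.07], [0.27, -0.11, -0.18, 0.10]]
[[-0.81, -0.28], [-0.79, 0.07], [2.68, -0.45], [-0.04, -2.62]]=y@[[1.17, -16.49],  [0.87, -17.15],  [-9.42, -0.38],  [-19.57, -1.21]]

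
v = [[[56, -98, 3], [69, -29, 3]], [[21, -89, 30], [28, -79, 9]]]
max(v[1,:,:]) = 30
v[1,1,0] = 28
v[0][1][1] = -29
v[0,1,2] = 3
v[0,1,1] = -29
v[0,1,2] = 3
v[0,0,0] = 56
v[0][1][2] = 3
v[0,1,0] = 69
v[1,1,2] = 9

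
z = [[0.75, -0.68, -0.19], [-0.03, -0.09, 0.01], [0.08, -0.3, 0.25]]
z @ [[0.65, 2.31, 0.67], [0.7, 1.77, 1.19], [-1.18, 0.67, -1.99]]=[[0.24,0.4,0.07], [-0.09,-0.22,-0.15], [-0.45,-0.18,-0.8]]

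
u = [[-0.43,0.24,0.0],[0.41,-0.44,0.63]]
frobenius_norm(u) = 1.00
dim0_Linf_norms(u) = [0.43, 0.44, 0.63]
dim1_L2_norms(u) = [0.49, 0.87]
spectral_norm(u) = 0.94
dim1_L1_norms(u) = [0.67, 1.48]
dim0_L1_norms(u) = [0.84, 0.68, 0.63]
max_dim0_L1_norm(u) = 0.84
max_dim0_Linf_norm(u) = 0.63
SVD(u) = [[-0.4, 0.92],[0.92, 0.40]] @ diag([0.9395342376925193, 0.34405728622358317]) @ [[0.58, -0.53, 0.61],[-0.66, 0.12, 0.74]]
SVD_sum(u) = [[-0.22, 0.20, -0.23], [0.50, -0.46, 0.53]] + [[-0.21, 0.04, 0.23], [-0.09, 0.02, 0.10]]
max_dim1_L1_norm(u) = 1.48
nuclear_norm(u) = 1.28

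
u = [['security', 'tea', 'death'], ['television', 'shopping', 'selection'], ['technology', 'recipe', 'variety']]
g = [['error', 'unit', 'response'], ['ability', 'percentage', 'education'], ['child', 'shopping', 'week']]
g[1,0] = 'ability'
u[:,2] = ['death', 'selection', 'variety']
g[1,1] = 'percentage'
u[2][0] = 'technology'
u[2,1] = 'recipe'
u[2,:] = ['technology', 'recipe', 'variety']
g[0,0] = 'error'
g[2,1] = 'shopping'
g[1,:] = ['ability', 'percentage', 'education']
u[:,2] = ['death', 'selection', 'variety']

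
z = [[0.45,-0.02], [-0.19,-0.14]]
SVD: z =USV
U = [[-0.91,0.41], [0.41,0.91]]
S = [0.49, 0.14]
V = [[-1.00, -0.08], [0.08, -1.00]]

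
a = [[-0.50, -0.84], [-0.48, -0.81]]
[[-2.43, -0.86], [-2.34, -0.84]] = a@[[0.09, -3.15], [2.84, 2.90]]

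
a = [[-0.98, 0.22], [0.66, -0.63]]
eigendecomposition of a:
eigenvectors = [[-0.67,-0.35], [0.74,-0.94]]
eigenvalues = [-1.22, -0.39]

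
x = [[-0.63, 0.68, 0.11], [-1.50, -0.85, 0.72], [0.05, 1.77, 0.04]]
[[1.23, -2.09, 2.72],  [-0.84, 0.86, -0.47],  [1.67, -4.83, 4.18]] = x @ [[-1.29,0.11,-2.00], [1.04,-2.69,2.46], [-2.62,-1.75,-1.91]]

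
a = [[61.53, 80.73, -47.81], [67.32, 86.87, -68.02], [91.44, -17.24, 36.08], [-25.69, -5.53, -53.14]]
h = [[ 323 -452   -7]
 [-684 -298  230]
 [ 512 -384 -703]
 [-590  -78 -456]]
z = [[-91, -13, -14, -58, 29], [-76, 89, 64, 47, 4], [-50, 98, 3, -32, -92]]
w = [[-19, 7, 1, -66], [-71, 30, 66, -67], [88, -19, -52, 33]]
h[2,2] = -703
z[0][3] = -58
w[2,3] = 33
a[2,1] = -17.24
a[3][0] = -25.69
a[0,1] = 80.73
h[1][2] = 230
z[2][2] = 3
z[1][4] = 4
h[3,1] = -78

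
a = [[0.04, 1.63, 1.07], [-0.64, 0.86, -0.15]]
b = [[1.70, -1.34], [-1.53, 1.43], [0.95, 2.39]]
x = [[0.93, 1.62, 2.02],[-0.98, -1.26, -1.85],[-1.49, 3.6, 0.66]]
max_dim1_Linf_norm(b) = 2.39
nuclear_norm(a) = 2.90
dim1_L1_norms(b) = [3.04, 2.96, 3.34]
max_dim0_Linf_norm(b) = 2.39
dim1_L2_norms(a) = [1.95, 1.08]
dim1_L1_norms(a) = [2.74, 1.65]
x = b @ a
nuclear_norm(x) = 7.38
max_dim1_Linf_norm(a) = 1.63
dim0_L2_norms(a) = [0.64, 1.84, 1.08]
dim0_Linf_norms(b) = [1.7, 2.39]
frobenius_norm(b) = 3.96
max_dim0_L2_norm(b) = 3.09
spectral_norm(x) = 4.67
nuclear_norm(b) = 5.51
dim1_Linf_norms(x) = [2.02, 1.85, 3.6]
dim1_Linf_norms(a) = [1.63, 0.86]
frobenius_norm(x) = 5.40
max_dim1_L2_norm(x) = 3.95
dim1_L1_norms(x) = [4.57, 4.09, 5.75]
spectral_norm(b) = 3.26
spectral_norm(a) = 2.07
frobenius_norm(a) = 2.23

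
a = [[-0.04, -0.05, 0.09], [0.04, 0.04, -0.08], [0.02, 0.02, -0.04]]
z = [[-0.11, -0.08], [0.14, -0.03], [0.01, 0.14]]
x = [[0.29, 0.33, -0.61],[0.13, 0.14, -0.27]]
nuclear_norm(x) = 0.83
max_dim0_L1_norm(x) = 0.88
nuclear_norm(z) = 0.34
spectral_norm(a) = 0.16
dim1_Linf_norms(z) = [0.11, 0.14, 0.14]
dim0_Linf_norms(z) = [0.14, 0.14]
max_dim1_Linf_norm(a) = 0.09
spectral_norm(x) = 0.82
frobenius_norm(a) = 0.16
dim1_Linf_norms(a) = [0.09, 0.08, 0.04]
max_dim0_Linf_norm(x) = 0.61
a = z @ x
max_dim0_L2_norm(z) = 0.18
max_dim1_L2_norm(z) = 0.14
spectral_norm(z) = 0.19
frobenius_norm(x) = 0.82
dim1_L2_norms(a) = [0.11, 0.1, 0.05]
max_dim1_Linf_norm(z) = 0.14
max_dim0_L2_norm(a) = 0.13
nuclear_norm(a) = 0.16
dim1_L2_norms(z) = [0.14, 0.14, 0.14]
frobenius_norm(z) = 0.24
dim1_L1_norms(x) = [1.23, 0.54]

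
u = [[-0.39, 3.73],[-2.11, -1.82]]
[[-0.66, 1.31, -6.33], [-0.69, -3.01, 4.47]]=u @ [[0.44, 1.03, -0.60], [-0.13, 0.46, -1.76]]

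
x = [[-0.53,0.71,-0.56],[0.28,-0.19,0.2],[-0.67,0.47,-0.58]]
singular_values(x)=[1.49, 0.2, 0.03]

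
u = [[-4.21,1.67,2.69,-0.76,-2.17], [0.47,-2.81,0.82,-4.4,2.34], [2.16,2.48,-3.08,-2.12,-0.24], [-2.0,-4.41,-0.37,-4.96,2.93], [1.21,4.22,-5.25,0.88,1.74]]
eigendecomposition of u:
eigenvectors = [[-0.25, -0.69, -0.38, -0.22, -0.39], [0.61, 0.45, 0.03, -0.61, -0.08], [0.09, 0.40, -0.65, -0.48, -0.32], [0.72, 0.39, -0.43, 0.25, 0.41], [-0.23, 0.09, -0.51, -0.53, 0.75]]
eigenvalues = [-8.97, -6.14, -3.51, 1.9, 3.4]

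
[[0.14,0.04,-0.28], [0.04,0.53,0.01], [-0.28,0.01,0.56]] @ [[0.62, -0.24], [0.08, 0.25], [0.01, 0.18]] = [[0.09, -0.07], [0.07, 0.12], [-0.17, 0.17]]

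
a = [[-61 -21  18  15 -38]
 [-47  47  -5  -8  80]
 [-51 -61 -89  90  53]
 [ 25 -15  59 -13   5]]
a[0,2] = 18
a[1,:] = [-47, 47, -5, -8, 80]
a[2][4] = 53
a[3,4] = 5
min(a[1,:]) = -47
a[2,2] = -89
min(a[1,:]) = -47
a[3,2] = 59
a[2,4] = 53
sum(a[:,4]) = 100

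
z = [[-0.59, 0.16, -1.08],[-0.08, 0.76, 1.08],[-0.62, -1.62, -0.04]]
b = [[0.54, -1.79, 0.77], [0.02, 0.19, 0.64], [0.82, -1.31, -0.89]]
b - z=[[1.13, -1.95, 1.85], [0.10, -0.57, -0.44], [1.44, 0.31, -0.85]]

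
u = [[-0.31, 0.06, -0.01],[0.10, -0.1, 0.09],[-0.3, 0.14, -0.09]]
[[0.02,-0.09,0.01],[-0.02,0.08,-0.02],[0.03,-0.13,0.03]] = u @ [[-0.03,0.21,-0.02], [0.11,-0.34,0.11], [-0.03,0.26,-0.10]]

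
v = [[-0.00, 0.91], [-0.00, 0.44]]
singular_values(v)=[1.01, -0.0]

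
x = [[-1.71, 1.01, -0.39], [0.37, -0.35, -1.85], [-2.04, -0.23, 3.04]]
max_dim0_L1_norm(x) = 5.28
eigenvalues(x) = [3.5, -1.37, -1.15]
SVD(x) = [[-0.15, -0.97, -0.19], [0.43, -0.24, 0.87], [-0.89, 0.05, 0.45]] @ diag([4.104608112842348, 1.9806763989044565, 0.6807446237846094]) @ [[0.55, -0.02, -0.84], [0.74, -0.46, 0.49], [-0.4, -0.89, -0.23]]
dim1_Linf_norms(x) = [1.71, 1.85, 3.04]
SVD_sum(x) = [[-0.34, 0.02, 0.53], [0.96, -0.04, -1.48], [-1.99, 0.09, 3.06]] + [[-1.42, 0.88, -0.95], [-0.36, 0.22, -0.24], [0.07, -0.05, 0.05]] + [[0.05, 0.12, 0.03], [-0.23, -0.53, -0.14], [-0.12, -0.27, -0.07]]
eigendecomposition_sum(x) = [[0.21, 0.09, -0.52], [0.61, 0.25, -1.51], [-1.23, -0.5, 3.04]] + [[-5.3,5.69,1.92], [-2.79,2.99,1.01], [-2.6,2.79,0.94]] + [[3.38, -4.76, -1.79], [2.55, -3.59, -1.35], [1.79, -2.51, -0.94]]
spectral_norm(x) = 4.10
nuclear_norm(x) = 6.77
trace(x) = 0.98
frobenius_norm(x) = 4.61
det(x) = 5.53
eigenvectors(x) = [[0.15,0.81,0.74], [0.44,0.43,0.56], [-0.89,0.40,0.39]]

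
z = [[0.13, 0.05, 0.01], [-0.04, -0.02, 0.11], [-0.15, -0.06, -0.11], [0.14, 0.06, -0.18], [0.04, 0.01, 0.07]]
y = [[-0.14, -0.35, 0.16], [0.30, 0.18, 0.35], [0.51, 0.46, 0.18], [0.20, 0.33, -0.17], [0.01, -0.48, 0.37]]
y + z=[[-0.01,-0.30,0.17], [0.26,0.16,0.46], [0.36,0.40,0.07], [0.34,0.39,-0.35], [0.05,-0.47,0.44]]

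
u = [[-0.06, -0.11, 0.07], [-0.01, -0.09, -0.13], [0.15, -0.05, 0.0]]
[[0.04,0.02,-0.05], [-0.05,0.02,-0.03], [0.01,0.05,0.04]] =u @ [[0.06, 0.23, 0.35],  [-0.11, -0.3, 0.29],  [0.49, 0.05, 0.02]]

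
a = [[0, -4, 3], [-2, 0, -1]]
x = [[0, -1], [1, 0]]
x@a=[[2, 0, 1], [0, -4, 3]]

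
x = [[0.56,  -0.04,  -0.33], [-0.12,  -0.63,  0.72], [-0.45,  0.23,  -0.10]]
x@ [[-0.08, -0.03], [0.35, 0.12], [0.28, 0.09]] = [[-0.15,-0.05], [-0.01,-0.01], [0.09,0.03]]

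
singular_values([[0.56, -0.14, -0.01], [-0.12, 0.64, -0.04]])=[0.74, 0.47]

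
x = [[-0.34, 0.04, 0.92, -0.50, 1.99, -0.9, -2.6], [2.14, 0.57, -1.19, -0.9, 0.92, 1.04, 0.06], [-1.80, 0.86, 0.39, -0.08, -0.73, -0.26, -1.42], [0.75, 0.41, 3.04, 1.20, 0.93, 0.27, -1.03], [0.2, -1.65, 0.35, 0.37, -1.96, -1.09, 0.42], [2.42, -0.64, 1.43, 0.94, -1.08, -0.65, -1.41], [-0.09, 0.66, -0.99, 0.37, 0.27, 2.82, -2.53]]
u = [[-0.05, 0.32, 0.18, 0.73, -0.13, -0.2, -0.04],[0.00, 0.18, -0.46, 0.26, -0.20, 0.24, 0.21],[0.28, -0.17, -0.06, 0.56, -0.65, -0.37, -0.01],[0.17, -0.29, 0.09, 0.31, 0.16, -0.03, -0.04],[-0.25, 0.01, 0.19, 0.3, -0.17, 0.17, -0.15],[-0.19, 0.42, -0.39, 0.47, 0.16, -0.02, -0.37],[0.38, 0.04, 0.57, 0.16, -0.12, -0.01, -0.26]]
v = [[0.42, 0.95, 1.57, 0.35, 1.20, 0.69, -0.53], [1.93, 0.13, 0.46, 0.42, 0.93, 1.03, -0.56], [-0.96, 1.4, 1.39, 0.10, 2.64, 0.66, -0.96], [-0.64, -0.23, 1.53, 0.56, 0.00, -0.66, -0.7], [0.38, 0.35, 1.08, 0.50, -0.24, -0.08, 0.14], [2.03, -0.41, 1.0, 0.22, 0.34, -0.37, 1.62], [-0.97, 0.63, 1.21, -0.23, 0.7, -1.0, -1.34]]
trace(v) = 0.55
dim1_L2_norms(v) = [2.42, 2.52, 3.63, 2.01, 1.33, 2.87, 2.48]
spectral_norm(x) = 5.09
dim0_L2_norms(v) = [3.23, 1.9, 3.25, 0.99, 3.15, 1.88, 2.54]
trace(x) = -3.32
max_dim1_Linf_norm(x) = 3.04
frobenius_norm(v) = 6.75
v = u @ x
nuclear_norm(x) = 20.52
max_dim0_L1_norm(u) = 2.79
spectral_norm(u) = 1.31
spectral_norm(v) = 4.78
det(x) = -270.22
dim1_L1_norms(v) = [5.71, 5.46, 8.11, 4.32, 2.77, 5.99, 6.08]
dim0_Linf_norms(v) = [2.03, 1.4, 1.57, 0.56, 2.64, 1.03, 1.62]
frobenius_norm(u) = 2.00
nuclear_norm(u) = 4.67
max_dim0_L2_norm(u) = 1.16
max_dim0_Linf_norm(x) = 3.04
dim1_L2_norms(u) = [0.85, 0.67, 0.99, 0.5, 0.52, 0.87, 0.76]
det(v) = -6.16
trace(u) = -0.07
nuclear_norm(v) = 14.09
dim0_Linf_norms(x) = [2.42, 1.65, 3.04, 1.2, 1.99, 2.82, 2.6]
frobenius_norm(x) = 8.89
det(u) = 0.02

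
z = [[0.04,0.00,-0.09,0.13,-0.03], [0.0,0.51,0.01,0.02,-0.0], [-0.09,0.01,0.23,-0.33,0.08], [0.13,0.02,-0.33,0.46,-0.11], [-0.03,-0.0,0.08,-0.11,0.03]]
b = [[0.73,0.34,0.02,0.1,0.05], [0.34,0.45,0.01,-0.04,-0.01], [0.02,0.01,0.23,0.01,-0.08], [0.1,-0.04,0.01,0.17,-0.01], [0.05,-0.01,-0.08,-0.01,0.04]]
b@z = [[0.04, 0.18, -0.09, 0.14, -0.03], [0.01, 0.23, -0.01, 0.03, -0.01], [-0.02, 0.01, 0.04, -0.06, 0.01], [0.03, -0.02, -0.06, 0.09, -0.02], [0.01, -0.01, -0.02, 0.02, -0.01]]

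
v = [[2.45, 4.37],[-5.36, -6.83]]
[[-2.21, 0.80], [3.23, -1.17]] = v @ [[0.15, -0.05], [-0.59, 0.21]]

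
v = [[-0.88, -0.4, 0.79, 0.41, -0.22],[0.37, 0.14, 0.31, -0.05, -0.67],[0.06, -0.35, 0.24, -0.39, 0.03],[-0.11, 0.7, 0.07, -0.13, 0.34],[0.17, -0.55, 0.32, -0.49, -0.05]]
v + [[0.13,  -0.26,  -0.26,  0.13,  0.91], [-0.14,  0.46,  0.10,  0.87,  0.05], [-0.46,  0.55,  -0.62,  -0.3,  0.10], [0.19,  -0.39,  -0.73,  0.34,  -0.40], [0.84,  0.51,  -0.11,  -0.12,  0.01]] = [[-0.75, -0.66, 0.53, 0.54, 0.69], [0.23, 0.60, 0.41, 0.82, -0.62], [-0.4, 0.20, -0.38, -0.69, 0.13], [0.08, 0.31, -0.66, 0.21, -0.06], [1.01, -0.04, 0.21, -0.61, -0.04]]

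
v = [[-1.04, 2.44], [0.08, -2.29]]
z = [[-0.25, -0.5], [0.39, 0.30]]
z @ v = [[0.22, 0.54], [-0.38, 0.26]]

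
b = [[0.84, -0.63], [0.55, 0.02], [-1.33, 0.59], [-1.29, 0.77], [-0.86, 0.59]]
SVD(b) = [[-0.4, 0.40], [-0.18, -0.79], [0.56, 0.36], [0.58, -0.13], [0.40, -0.27]] @ diag([2.5955709437614662, 0.36070968368094697]) @ [[-0.87, 0.49], [-0.49, -0.87]]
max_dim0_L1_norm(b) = 4.87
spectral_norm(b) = 2.60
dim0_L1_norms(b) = [4.87, 2.6]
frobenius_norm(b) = 2.62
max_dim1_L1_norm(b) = 2.06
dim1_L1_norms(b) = [1.47, 0.57, 1.92, 2.06, 1.45]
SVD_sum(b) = [[0.91,-0.50], [0.41,-0.23], [-1.27,0.7], [-1.31,0.73], [-0.91,0.5]] + [[-0.07, -0.13], [0.14, 0.25], [-0.06, -0.11], [0.02, 0.04], [0.05, 0.09]]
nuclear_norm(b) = 2.96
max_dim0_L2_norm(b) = 2.28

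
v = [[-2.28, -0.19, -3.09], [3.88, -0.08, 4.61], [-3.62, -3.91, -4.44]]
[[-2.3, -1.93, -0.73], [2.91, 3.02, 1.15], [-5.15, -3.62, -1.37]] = v @[[-0.64, 0.45, 0.18], [0.57, 0.19, 0.07], [1.18, 0.28, 0.1]]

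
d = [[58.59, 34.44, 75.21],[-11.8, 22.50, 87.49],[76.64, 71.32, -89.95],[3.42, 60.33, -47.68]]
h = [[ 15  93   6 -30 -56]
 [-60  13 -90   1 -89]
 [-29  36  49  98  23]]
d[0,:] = [58.59, 34.44, 75.21]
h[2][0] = -29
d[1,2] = 87.49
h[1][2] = -90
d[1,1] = 22.5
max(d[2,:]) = 76.64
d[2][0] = 76.64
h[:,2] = [6, -90, 49]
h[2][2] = 49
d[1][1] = 22.5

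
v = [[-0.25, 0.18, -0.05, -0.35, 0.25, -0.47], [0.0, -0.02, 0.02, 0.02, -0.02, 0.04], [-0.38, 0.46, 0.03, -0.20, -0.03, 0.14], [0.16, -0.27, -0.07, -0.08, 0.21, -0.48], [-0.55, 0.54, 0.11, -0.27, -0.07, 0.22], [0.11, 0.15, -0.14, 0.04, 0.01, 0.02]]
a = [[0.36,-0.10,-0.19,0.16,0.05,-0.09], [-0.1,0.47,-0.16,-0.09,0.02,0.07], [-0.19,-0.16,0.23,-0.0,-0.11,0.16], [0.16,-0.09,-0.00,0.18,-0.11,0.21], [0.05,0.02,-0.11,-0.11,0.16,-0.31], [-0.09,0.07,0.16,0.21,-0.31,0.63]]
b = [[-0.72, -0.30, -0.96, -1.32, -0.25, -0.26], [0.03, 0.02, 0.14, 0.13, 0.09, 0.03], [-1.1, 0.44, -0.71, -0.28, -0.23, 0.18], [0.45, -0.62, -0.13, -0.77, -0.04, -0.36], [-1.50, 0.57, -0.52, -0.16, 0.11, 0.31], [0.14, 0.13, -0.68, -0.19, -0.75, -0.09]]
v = b @ a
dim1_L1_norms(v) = [1.55, 0.12, 1.24, 1.27, 1.76, 0.47]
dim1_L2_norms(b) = [1.84, 0.22, 1.44, 1.15, 1.73, 1.05]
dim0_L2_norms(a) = [0.46, 0.52, 0.39, 0.35, 0.39, 0.76]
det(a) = 0.00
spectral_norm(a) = 0.93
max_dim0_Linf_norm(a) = 0.63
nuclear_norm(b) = 5.37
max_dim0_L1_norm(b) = 3.94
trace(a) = 2.03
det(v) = 0.00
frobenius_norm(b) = 3.31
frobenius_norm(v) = 1.45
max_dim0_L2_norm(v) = 0.79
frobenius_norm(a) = 1.22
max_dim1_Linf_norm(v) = 0.55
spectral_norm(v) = 1.17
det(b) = 0.00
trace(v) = -0.37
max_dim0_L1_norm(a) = 1.47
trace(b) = -2.16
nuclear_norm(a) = 2.04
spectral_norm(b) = 2.60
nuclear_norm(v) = 2.25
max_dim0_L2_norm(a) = 0.76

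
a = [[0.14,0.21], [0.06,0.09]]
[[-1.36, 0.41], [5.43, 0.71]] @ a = [[-0.17, -0.25], [0.80, 1.2]]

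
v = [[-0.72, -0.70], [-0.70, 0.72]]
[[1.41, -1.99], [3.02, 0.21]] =v@[[-3.10, 1.27], [1.18, 1.53]]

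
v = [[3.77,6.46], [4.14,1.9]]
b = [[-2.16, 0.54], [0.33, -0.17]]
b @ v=[[-5.91, -12.93], [0.54, 1.81]]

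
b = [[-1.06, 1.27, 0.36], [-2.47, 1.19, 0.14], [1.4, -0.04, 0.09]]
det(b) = -0.15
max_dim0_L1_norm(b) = 4.93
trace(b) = 0.22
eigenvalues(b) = [(0.16+1.18j), (0.16-1.18j), (-0.11+0j)]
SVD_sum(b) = [[-1.37, 0.71, 0.11], [-2.43, 1.26, 0.20], [1.11, -0.58, -0.09]] + [[0.31,0.57,0.23], [-0.04,-0.08,-0.03], [0.29,0.53,0.21]] + [[-0.00, -0.01, 0.02], [0.00, 0.01, -0.03], [0.0, 0.01, -0.03]]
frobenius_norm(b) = 3.52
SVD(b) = [[-0.46, 0.73, -0.51], [-0.81, -0.1, 0.58], [0.37, 0.68, 0.64]] @ diag([3.3894088682599373, 0.9391565187678114, 0.04788065388870826]) @ [[0.89, -0.46, -0.07], [0.46, 0.83, 0.33], [0.09, 0.32, -0.94]]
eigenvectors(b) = [[(-0.28+0.36j), (-0.28-0.36j), (-0.14+0j)], [-0.72+0.00j, -0.72-0.00j, -0.37+0.00j], [0.41+0.33j, 0.41-0.33j, 0.92+0.00j]]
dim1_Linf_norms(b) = [1.27, 2.47, 1.4]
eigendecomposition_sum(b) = [[(-0.52+0.57j), (0.63+0.02j), (0.17+0.09j)], [(-1.21-0.11j), (0.57+0.81j), (0.04+0.3j)], [0.64+0.62j, (0.04-0.72j), 0.11-0.19j]] + [[(-0.52-0.57j), (0.63-0.02j), 0.17-0.09j], [(-1.21+0.11j), (0.57-0.81j), (0.04-0.3j)], [0.64-0.62j, 0.04+0.72j, (0.11+0.19j)]] + [[-0.02-0.00j, 0.02+0.00j, 0.02+0.00j],[-0.05-0.00j, 0.05+0.00j, 0.06+0.00j],[(0.13+0j), (-0.13-0j), (-0.14-0j)]]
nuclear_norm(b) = 4.38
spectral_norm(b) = 3.39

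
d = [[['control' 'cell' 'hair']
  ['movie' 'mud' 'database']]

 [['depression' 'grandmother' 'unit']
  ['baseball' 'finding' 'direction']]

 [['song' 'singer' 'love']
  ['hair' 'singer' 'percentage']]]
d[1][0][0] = 'depression'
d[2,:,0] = ['song', 'hair']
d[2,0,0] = 'song'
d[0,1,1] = 'mud'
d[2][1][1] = 'singer'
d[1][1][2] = 'direction'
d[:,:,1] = [['cell', 'mud'], ['grandmother', 'finding'], ['singer', 'singer']]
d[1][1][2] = 'direction'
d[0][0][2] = 'hair'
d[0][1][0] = 'movie'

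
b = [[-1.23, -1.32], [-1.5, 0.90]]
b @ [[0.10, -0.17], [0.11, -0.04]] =[[-0.27, 0.26], [-0.05, 0.22]]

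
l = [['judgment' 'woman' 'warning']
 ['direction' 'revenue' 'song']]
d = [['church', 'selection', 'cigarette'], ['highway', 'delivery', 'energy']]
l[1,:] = ['direction', 'revenue', 'song']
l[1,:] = ['direction', 'revenue', 'song']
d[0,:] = ['church', 'selection', 'cigarette']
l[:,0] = ['judgment', 'direction']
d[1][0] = 'highway'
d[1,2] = 'energy'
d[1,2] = 'energy'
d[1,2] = 'energy'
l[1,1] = 'revenue'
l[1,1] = 'revenue'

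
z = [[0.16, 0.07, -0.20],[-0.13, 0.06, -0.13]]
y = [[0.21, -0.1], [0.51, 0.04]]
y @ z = [[0.05, 0.01, -0.03], [0.08, 0.04, -0.11]]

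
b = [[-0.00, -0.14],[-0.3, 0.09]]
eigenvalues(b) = [-0.16, 0.25]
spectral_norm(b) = 0.32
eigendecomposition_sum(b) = [[-0.1, -0.05], [-0.12, -0.06]] + [[0.1, -0.09], [-0.18, 0.15]]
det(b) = -0.04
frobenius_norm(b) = 0.34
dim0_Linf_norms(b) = [0.3, 0.14]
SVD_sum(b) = [[0.05, -0.02], [-0.29, 0.11]] + [[-0.05, -0.12], [-0.01, -0.02]]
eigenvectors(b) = [[-0.65, 0.48], [-0.76, -0.88]]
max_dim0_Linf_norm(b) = 0.3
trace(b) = 0.09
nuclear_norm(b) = 0.45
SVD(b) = [[0.15, -0.99], [-0.99, -0.15]] @ diag([0.3163429144822853, 0.1327673169754271]) @ [[0.94, -0.35], [0.35, 0.94]]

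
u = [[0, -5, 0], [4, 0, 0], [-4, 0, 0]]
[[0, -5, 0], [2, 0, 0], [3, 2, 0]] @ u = [[-20, 0, 0], [0, -10, 0], [8, -15, 0]]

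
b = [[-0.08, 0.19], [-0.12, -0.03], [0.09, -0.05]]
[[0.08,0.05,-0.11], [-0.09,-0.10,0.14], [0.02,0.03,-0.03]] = b @[[0.55, 0.68, -0.92], [0.66, 0.53, -0.96]]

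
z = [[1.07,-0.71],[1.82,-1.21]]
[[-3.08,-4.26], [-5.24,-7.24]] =z@[[-2.85, -3.64], [0.04, 0.51]]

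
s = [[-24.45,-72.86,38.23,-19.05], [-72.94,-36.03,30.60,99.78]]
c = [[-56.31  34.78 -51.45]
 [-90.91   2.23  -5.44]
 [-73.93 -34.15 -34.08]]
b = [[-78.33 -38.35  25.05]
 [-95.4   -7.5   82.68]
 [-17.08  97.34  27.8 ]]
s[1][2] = 30.6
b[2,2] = 27.8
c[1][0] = -90.91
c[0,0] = -56.31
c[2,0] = -73.93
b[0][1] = -38.35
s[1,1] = -36.03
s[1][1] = -36.03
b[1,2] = 82.68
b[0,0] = -78.33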